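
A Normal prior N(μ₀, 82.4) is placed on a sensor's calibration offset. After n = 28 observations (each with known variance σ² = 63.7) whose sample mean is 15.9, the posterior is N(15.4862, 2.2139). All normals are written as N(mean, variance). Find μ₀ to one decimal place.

The posterior mean is a precision-weighted average: μ_n = (τ₀μ₀ + τ_data·x̄)/(τ₀+τ_data), with τ₀=1/σ₀² and τ_data=n/σ².
Here τ₀ = 1/82.4 = 0.012136 and τ_data = 28/63.7 = 0.439560, so τ_n = 0.451696.
Rearranging for μ₀: μ₀ = (μ_n·τ_n − τ_data·x̄)/τ₀ = (15.4862·0.451696 − 0.439560·15.9) / 0.012136 = 0.006051/0.012136 ≈ 0.5.

μ₀ = 0.5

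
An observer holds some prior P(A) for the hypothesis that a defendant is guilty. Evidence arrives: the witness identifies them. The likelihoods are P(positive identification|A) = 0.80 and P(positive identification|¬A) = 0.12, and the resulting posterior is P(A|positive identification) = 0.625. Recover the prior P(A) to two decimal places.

In odds form, posterior odds = prior odds × likelihood ratio, so prior odds = posterior odds ÷ LR.
Posterior odds = 0.625/(1−0.625) = 1.6667. LR = 0.80/0.12 = 6.6667.
Prior odds = 1.6667/6.6667 = 0.2500, so P(A) = 0.2500/(1+0.2500) ≈ 0.20.

P(A) = 0.20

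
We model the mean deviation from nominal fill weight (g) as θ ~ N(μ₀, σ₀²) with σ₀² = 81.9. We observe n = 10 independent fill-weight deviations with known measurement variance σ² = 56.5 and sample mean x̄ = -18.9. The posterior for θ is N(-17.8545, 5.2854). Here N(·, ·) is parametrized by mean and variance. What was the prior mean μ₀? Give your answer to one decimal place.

The posterior mean is a precision-weighted average: μ_n = (τ₀μ₀ + τ_data·x̄)/(τ₀+τ_data), with τ₀=1/σ₀² and τ_data=n/σ².
Here τ₀ = 1/81.9 = 0.012210 and τ_data = 10/56.5 = 0.176991, so τ_n = 0.189201.
Rearranging for μ₀: μ₀ = (μ_n·τ_n − τ_data·x̄)/τ₀ = (-17.8545·0.189201 − 0.176991·-18.9) / 0.012210 = -0.032959/0.012210 ≈ -2.7.

μ₀ = -2.7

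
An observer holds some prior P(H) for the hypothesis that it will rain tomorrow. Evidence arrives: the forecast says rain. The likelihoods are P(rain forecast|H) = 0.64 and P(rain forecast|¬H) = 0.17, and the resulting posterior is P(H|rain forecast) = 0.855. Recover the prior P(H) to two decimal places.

P(H) = 0.61

Bayes' rule in odds form gives O(H|E) = O(H)·[P(E|H)/P(E|¬H)], hence O(H) = O(H|E)/LR.
Posterior odds = 0.855/(1−0.855) = 5.8966. LR = 0.64/0.17 = 3.7647.
Prior odds = 5.8966/3.7647 = 1.5663, so P(H) = 1.5663/(1+1.5663) ≈ 0.61.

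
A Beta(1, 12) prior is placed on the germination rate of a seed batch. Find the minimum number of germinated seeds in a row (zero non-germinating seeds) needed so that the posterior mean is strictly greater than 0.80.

k = 48

After k germinated seeds and 0 non-germinating seeds the posterior is Beta(1+k, 12), with mean (1+k)/(1+12+k).
Set (1+k)/(13+k) > 0.80 and solve: k > (0.80·13 − 1)/(1 − 0.80) = 47.000.
The smallest integer exceeding 47.000 is 48, and checking k=48: (49)/(61) = 0.8033 > 0.80.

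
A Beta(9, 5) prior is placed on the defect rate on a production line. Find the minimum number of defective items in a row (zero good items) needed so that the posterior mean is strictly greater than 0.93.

k = 58

After k defective items and 0 good items the posterior is Beta(9+k, 5), with mean (9+k)/(9+5+k).
Set (9+k)/(14+k) > 0.93 and solve: k > (0.93·14 − 9)/(1 − 0.93) = 57.429.
The smallest integer exceeding 57.429 is 58.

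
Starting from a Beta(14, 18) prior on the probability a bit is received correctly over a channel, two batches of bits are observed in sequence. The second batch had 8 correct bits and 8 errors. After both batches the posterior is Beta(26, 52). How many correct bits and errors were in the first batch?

Because Beta–binomial updating is additive in the counts, the combined data contributed (α_post−α_prior, β_post−β_prior) successes and failures.
Total across both batches: 26−14=12 correct bits, 52−18=34 errors.
Subtract the second batch: 12−8=4 correct bits and 34−8=26 errors.

4 correct bits and 26 errors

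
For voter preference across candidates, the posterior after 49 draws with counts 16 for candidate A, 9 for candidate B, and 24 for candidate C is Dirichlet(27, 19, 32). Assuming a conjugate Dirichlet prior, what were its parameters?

Dirichlet(11, 10, 8)

For a Dirichlet(α) prior with multinomial counts c, the posterior is Dirichlet(α + c) componentwise.
Subtract each count from the matching posterior parameter: 27−16=11, 19−9=10, 32−24=8.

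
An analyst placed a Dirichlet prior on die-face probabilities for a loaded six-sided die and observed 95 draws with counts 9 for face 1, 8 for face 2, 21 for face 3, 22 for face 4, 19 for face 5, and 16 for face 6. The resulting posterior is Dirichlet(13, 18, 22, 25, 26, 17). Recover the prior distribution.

For a Dirichlet(α) prior with multinomial counts c, the posterior is Dirichlet(α + c) componentwise.
Subtract each count from the matching posterior parameter: 13−9=4, 18−8=10, 22−21=1, 25−22=3, 26−19=7, 17−16=1.

Dirichlet(4, 10, 1, 3, 7, 1)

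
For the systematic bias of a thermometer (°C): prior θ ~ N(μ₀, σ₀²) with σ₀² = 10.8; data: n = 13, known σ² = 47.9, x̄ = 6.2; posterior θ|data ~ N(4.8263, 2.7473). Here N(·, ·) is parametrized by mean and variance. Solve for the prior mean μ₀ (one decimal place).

With known observation variance, the Normal–Normal posterior has precision τ_n = τ₀ + n/σ² and mean μ_n = (τ₀μ₀ + (n/σ²)x̄)/τ_n.
Here τ₀ = 1/10.8 = 0.092593 and τ_data = 13/47.9 = 0.271399, so τ_n = 0.363992.
Rearranging for μ₀: μ₀ = (μ_n·τ_n − τ_data·x̄)/τ₀ = (4.8263·0.363992 − 0.271399·6.2) / 0.092593 = 0.074061/0.092593 ≈ 0.8.

μ₀ = 0.8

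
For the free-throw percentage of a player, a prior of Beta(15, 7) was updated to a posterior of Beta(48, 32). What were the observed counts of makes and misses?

33 makes and 25 misses

Beta is conjugate to the binomial likelihood: posterior = Beta(a+s, b+f).
Match parameters: s=48−15=33, f=32−7=25.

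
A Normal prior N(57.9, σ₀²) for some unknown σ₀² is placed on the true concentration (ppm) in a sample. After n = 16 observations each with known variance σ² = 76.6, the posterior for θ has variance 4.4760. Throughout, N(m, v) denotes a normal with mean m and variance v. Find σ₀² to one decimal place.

Posterior precision equals prior precision plus data precision: 1/σ_n² = 1/σ₀² + n/σ².
So 1/σ₀² = 1/4.4760 − 16/76.6 = 0.223414 − 0.208877 = 0.014537.
Hence σ₀² = 1/0.014537 ≈ 68.8.

σ₀² = 68.8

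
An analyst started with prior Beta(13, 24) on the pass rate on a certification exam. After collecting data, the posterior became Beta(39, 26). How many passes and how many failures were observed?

26 passes and 2 failures

Under Beta–binomial conjugacy the posterior parameters are (α+s, β+f).
Match parameters: s=39−13=26, f=26−24=2.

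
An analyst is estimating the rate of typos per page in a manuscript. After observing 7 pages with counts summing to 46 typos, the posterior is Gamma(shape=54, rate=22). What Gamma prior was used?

Gamma(shape=8, rate=15)

A Gamma(α, β) prior (rate parametrization) on a Poisson rate with n observations summing to S gives posterior Gamma(α+S, β+n).
So α = 54 − 46 = 8 and β = 22 − 7 = 15.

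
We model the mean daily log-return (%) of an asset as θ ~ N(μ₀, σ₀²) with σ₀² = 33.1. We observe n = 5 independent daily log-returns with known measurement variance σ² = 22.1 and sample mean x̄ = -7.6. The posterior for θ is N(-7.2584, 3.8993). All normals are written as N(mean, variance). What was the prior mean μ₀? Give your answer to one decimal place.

The posterior mean is a precision-weighted average: μ_n = (τ₀μ₀ + τ_data·x̄)/(τ₀+τ_data), with τ₀=1/σ₀² and τ_data=n/σ².
Here τ₀ = 1/33.1 = 0.030211 and τ_data = 5/22.1 = 0.226244, so τ_n = 0.256455.
Rearranging for μ₀: μ₀ = (μ_n·τ_n − τ_data·x̄)/τ₀ = (-7.2584·0.256455 − 0.226244·-7.6) / 0.030211 = -0.141999/0.030211 ≈ -4.7.

μ₀ = -4.7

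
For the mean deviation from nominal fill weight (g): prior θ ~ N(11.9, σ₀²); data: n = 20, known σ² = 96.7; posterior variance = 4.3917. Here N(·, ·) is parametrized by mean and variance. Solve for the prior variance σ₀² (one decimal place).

σ₀² = 47.9

For the Normal–Normal model with known σ², precisions add: τ_n = τ₀ + n/σ².
So 1/σ₀² = 1/4.3917 − 20/96.7 = 0.227702 − 0.206825 = 0.020877.
Hence σ₀² = 1/0.020877 ≈ 47.9.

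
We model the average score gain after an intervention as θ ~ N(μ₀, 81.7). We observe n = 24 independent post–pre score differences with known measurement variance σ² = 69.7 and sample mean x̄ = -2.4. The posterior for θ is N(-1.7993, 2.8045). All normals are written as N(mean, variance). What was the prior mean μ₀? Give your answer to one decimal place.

μ₀ = 15.1

With known observation variance, the Normal–Normal posterior has precision τ_n = τ₀ + n/σ² and mean μ_n = (τ₀μ₀ + (n/σ²)x̄)/τ_n.
Here τ₀ = 1/81.7 = 0.012240 and τ_data = 24/69.7 = 0.344333, so τ_n = 0.356573.
Rearranging for μ₀: μ₀ = (μ_n·τ_n − τ_data·x̄)/τ₀ = (-1.7993·0.356573 − 0.344333·-2.4) / 0.012240 = 0.184817/0.012240 ≈ 15.1.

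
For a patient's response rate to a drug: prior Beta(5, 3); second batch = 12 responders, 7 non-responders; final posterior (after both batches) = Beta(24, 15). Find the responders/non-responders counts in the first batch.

Sequential conjugate updates are equivalent to a single update on the pooled data, so total successes = posterior α − prior α and total failures = posterior β − prior β.
Total across both batches: 24−5=19 responders, 15−3=12 non-responders.
Subtract the second batch: 19−12=7 responders and 12−7=5 non-responders.

7 responders and 5 non-responders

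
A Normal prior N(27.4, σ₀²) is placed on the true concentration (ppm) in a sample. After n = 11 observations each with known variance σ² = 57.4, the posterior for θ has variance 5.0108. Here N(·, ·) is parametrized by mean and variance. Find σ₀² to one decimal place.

Posterior precision equals prior precision plus data precision: 1/σ_n² = 1/σ₀² + n/σ².
So 1/σ₀² = 1/5.0108 − 11/57.4 = 0.199569 − 0.191638 = 0.007931.
Hence σ₀² = 1/0.007931 ≈ 126.1.

σ₀² = 126.1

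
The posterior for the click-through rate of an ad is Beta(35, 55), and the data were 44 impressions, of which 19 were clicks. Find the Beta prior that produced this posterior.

Under Beta–binomial conjugacy the posterior parameters are (a+s, b+f).
So a = 35 − 19 = 16 and b = 55 − 25 = 30.

Beta(16, 30)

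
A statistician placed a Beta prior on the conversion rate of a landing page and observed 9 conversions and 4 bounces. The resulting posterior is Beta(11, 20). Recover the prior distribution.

A Beta(a, b) prior with s successes and f failures in binomial data gives a Beta(a+s, b+f) posterior.
Subtract the data counts: 11−9=2, 20−4=16.

Beta(2, 16)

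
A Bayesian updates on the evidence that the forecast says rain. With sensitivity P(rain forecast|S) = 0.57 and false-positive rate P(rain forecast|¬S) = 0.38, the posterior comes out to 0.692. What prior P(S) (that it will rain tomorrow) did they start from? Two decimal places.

In odds form, posterior odds = prior odds × likelihood ratio, so prior odds = posterior odds ÷ LR.
Posterior odds = 0.692/(1−0.692) = 2.2468. LR = 0.57/0.38 = 1.5000.
Prior odds = 2.2468/1.5000 = 1.4979, so P(S) = 1.4979/(1+1.4979) ≈ 0.60.

P(S) = 0.60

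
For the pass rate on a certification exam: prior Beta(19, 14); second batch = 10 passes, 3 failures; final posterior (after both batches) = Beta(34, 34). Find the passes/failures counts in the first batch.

Sequential conjugate updates are equivalent to a single update on the pooled data, so total successes = posterior α − prior α and total failures = posterior β − prior β.
Total across both batches: 34−19=15 passes, 34−14=20 failures.
Subtract the second batch: 15−10=5 passes and 20−3=17 failures.

5 passes and 17 failures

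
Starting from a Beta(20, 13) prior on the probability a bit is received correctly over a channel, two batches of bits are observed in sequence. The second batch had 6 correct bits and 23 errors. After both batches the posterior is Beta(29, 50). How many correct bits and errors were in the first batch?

3 correct bits and 14 errors

Sequential conjugate updates are equivalent to a single update on the pooled data, so total successes = posterior α − prior α and total failures = posterior β − prior β.
Total across both batches: 29−20=9 correct bits, 50−13=37 errors.
Subtract the second batch: 9−6=3 correct bits and 37−23=14 errors.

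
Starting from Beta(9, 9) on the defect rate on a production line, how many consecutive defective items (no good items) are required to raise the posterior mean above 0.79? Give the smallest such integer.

After k defective items and 0 good items the posterior is Beta(9+k, 9), with mean (9+k)/(9+9+k).
Set (9+k)/(18+k) > 0.79 and solve: k > (0.79·18 − 9)/(1 − 0.79) = 24.857.
The smallest integer exceeding 24.857 is 25, and checking k=25: (34)/(43) = 0.7907 > 0.79.

k = 25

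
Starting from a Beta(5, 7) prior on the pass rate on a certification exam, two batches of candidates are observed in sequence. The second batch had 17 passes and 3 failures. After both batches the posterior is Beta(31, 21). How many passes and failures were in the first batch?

Sequential conjugate updates are equivalent to a single update on the pooled data, so total successes = posterior α − prior α and total failures = posterior β − prior β.
Total across both batches: 31−5=26 passes, 21−7=14 failures.
Subtract the second batch: 26−17=9 passes and 14−3=11 failures.

9 passes and 11 failures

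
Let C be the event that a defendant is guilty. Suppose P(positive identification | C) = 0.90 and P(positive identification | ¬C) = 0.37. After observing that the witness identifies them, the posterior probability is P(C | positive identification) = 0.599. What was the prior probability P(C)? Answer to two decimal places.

In odds form, posterior odds = prior odds × likelihood ratio, so prior odds = posterior odds ÷ LR.
Posterior odds = 0.599/(1−0.599) = 1.4938. LR = 0.90/0.37 = 2.4324.
Prior odds = 1.4938/2.4324 = 0.6141, so P(C) = 0.6141/(1+0.6141) ≈ 0.38.

P(C) = 0.38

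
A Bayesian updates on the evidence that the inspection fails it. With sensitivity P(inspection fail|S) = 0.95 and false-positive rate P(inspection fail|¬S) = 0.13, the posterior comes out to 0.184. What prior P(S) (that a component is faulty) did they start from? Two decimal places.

Bayes' rule in odds form gives O(S|E) = O(S)·[P(E|S)/P(E|¬S)], hence O(S) = O(S|E)/LR.
Posterior odds = 0.184/(1−0.184) = 0.2255. LR = 0.95/0.13 = 7.3077.
Prior odds = 0.2255/7.3077 = 0.0309, so P(S) = 0.0309/(1+0.0309) ≈ 0.03.

P(S) = 0.03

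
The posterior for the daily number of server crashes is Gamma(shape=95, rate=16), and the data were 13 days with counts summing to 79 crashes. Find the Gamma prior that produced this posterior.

A Gamma(α, β) prior (rate parametrization) on a Poisson rate with n observations summing to S gives posterior Gamma(α+S, β+n).
So α = 95 − 79 = 16 and β = 16 − 13 = 3.

Gamma(shape=16, rate=3)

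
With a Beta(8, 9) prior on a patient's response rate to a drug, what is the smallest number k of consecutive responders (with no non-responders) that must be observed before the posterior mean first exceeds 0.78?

k = 24

After k responders and 0 non-responders the posterior is Beta(8+k, 9), with mean (8+k)/(8+9+k).
Set (8+k)/(17+k) > 0.78 and solve: k > (0.78·17 − 8)/(1 − 0.78) = 23.909.
The smallest integer exceeding 23.909 is 24, and checking k=24: (32)/(41) = 0.7805 > 0.78.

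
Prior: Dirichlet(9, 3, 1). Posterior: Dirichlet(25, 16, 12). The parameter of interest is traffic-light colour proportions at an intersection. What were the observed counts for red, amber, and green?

For a Dirichlet(α) prior with multinomial counts c, the posterior is Dirichlet(α + c) componentwise.
Counts are posterior − prior componentwise: 25−9=16, 16−3=13, 12−1=11.

counts (16, 13, 11)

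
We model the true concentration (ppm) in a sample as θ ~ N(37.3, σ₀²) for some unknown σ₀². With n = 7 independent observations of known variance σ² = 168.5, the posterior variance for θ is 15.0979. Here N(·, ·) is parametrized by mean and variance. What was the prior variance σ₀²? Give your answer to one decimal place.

σ₀² = 40.5

Posterior precision equals prior precision plus data precision: 1/σ_n² = 1/σ₀² + n/σ².
So 1/σ₀² = 1/15.0979 − 7/168.5 = 0.066234 − 0.041543 = 0.024691.
Hence σ₀² = 1/0.024691 ≈ 40.5.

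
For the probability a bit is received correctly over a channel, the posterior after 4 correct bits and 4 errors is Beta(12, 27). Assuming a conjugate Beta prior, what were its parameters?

Beta(8, 23)

Under Beta–binomial conjugacy the posterior parameters are (α+s, β+f).
So α = 12 − 4 = 8 and β = 27 − 4 = 23.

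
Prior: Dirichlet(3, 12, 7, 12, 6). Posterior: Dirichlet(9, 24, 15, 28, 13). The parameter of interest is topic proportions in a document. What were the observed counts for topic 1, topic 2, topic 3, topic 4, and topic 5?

counts (6, 12, 8, 16, 7)

For a Dirichlet(α) prior with multinomial counts c, the posterior is Dirichlet(α + c) componentwise.
Counts are posterior − prior componentwise: 9−3=6, 24−12=12, 15−7=8, 28−12=16, 13−6=7.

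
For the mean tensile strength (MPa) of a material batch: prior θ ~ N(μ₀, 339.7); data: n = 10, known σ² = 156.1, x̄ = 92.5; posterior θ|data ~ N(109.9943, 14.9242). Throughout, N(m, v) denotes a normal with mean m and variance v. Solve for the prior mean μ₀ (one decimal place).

μ₀ = 490.7

With known observation variance, the Normal–Normal posterior has precision τ_n = τ₀ + n/σ² and mean μ_n = (τ₀μ₀ + (n/σ²)x̄)/τ_n.
Here τ₀ = 1/339.7 = 0.002944 and τ_data = 10/156.1 = 0.064061, so τ_n = 0.067005.
Rearranging for μ₀: μ₀ = (μ_n·τ_n − τ_data·x̄)/τ₀ = (109.9943·0.067005 − 0.064061·92.5) / 0.002944 = 1.444526/0.002944 ≈ 490.7.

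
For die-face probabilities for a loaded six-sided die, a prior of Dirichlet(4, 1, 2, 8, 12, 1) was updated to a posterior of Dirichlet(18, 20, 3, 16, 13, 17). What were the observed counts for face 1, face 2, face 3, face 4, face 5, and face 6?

counts (14, 19, 1, 8, 1, 16)

For a Dirichlet(α) prior with multinomial counts c, the posterior is Dirichlet(α + c) componentwise.
Counts are posterior − prior componentwise: 18−4=14, 20−1=19, 3−2=1, 16−8=8, 13−12=1, 17−1=16.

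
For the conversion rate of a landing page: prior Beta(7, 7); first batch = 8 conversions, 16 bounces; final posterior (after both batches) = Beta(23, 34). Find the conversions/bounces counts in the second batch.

8 conversions and 11 bounces

Because Beta–binomial updating is additive in the counts, the combined data contributed (α_post−α_prior, β_post−β_prior) successes and failures.
Total across both batches: 23−7=16 conversions, 34−7=27 bounces.
Subtract the first batch: 16−8=8 conversions and 27−16=11 bounces.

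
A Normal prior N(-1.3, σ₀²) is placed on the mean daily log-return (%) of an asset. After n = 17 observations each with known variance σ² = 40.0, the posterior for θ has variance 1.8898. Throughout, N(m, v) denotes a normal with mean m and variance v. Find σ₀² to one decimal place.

σ₀² = 9.6

Posterior precision equals prior precision plus data precision: 1/σ_n² = 1/σ₀² + n/σ².
So 1/σ₀² = 1/1.8898 − 17/40.0 = 0.529157 − 0.425000 = 0.104157.
Hence σ₀² = 1/0.104157 ≈ 9.6.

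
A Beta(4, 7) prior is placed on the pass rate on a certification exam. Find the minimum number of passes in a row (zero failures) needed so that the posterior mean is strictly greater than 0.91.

k = 67

After k passes and 0 failures the posterior is Beta(4+k, 7), with mean (4+k)/(4+7+k).
Set (4+k)/(11+k) > 0.91 and solve: k > (0.91·11 − 4)/(1 − 0.91) = 66.778.
The smallest integer exceeding 66.778 is 67.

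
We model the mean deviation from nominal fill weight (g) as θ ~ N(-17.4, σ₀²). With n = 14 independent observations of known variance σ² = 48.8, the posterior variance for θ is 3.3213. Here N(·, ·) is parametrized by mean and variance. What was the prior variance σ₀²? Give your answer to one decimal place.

σ₀² = 70.4

For the Normal–Normal model with known σ², precisions add: τ_n = τ₀ + n/σ².
So 1/σ₀² = 1/3.3213 − 14/48.8 = 0.301087 − 0.286885 = 0.014202.
Hence σ₀² = 1/0.014202 ≈ 70.4.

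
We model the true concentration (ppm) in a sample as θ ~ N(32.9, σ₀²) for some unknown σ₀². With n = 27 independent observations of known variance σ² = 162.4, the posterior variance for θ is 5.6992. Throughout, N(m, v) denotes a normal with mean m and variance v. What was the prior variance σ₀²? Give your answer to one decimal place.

Posterior precision equals prior precision plus data precision: 1/σ_n² = 1/σ₀² + n/σ².
So 1/σ₀² = 1/5.6992 − 27/162.4 = 0.175463 − 0.166256 = 0.009207.
Hence σ₀² = 1/0.009207 ≈ 108.6.

σ₀² = 108.6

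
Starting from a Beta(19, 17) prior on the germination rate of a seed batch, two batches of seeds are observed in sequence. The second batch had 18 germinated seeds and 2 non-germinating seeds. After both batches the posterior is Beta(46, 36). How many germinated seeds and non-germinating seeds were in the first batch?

9 germinated seeds and 17 non-germinating seeds

Because Beta–binomial updating is additive in the counts, the combined data contributed (α_post−α_prior, β_post−β_prior) successes and failures.
Total across both batches: 46−19=27 germinated seeds, 36−17=19 non-germinating seeds.
Subtract the second batch: 27−18=9 germinated seeds and 19−2=17 non-germinating seeds.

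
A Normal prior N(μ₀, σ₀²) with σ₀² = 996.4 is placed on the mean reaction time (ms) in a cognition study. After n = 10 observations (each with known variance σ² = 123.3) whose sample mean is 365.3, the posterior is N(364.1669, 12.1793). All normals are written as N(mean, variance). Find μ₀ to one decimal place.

With known observation variance, the Normal–Normal posterior has precision τ_n = τ₀ + n/σ² and mean μ_n = (τ₀μ₀ + (n/σ²)x̄)/τ_n.
Here τ₀ = 1/996.4 = 0.001004 and τ_data = 10/123.3 = 0.081103, so τ_n = 0.082107.
Rearranging for μ₀: μ₀ = (μ_n·τ_n − τ_data·x̄)/τ₀ = (364.1669·0.082107 − 0.081103·365.3) / 0.001004 = 0.273726/0.001004 ≈ 272.6.

μ₀ = 272.6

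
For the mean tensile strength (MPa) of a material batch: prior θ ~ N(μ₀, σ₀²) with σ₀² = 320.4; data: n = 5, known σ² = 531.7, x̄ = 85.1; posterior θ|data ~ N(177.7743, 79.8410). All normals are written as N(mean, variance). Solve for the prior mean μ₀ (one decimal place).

The posterior mean is a precision-weighted average: μ_n = (τ₀μ₀ + τ_data·x̄)/(τ₀+τ_data), with τ₀=1/σ₀² and τ_data=n/σ².
Here τ₀ = 1/320.4 = 0.003121 and τ_data = 5/531.7 = 0.009404, so τ_n = 0.012525.
Rearranging for μ₀: μ₀ = (μ_n·τ_n − τ_data·x̄)/τ₀ = (177.7743·0.012525 − 0.009404·85.1) / 0.003121 = 1.426343/0.003121 ≈ 457.0.

μ₀ = 457.0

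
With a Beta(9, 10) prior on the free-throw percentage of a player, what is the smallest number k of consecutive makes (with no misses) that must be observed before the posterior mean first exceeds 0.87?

k = 58

After k makes and 0 misses the posterior is Beta(9+k, 10), with mean (9+k)/(9+10+k).
Set (9+k)/(19+k) > 0.87 and solve: k > (0.87·19 − 9)/(1 − 0.87) = 57.923.
The smallest integer exceeding 57.923 is 58.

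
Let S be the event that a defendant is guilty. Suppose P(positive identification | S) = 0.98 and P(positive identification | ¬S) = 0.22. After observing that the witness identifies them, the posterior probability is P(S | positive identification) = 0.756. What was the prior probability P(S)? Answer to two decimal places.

In odds form, posterior odds = prior odds × likelihood ratio, so prior odds = posterior odds ÷ LR.
Posterior odds = 0.756/(1−0.756) = 3.0984. LR = 0.98/0.22 = 4.4545.
Prior odds = 3.0984/4.4545 = 0.6956, so P(S) = 0.6956/(1+0.6956) ≈ 0.41.

P(S) = 0.41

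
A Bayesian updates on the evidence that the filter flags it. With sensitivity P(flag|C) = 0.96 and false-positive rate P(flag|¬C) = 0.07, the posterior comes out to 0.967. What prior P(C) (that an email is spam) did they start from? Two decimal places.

In odds form, posterior odds = prior odds × likelihood ratio, so prior odds = posterior odds ÷ LR.
Posterior odds = 0.967/(1−0.967) = 29.3030. LR = 0.96/0.07 = 13.7143.
Prior odds = 29.3030/13.7143 = 2.1367, so P(C) = 2.1367/(1+2.1367) ≈ 0.68.

P(C) = 0.68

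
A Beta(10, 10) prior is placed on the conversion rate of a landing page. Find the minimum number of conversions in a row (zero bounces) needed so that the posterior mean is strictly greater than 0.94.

k = 147

After k conversions and 0 bounces the posterior is Beta(10+k, 10), with mean (10+k)/(10+10+k).
Set (10+k)/(20+k) > 0.94 and solve: k > (0.94·20 − 10)/(1 − 0.94) = 146.667.
The smallest integer exceeding 146.667 is 147.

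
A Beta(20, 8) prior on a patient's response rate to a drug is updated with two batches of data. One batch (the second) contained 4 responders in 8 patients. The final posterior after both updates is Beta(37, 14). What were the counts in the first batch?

Because Beta–binomial updating is additive in the counts, the combined data contributed (α_post−α_prior, β_post−β_prior) successes and failures.
Total across both batches: 37−20=17 responders, 14−8=6 non-responders.
Subtract the second batch: 17−4=13 responders and 6−4=2 non-responders.

13 responders and 2 non-responders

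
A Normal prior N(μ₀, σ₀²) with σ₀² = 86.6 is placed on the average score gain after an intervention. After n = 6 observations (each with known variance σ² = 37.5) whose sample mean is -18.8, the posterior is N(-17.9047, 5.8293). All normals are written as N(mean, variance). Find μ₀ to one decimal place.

μ₀ = -5.5

The posterior mean is a precision-weighted average: μ_n = (τ₀μ₀ + τ_data·x̄)/(τ₀+τ_data), with τ₀=1/σ₀² and τ_data=n/σ².
Here τ₀ = 1/86.6 = 0.011547 and τ_data = 6/37.5 = 0.160000, so τ_n = 0.171547.
Rearranging for μ₀: μ₀ = (μ_n·τ_n − τ_data·x̄)/τ₀ = (-17.9047·0.171547 − 0.160000·-18.8) / 0.011547 = -0.063498/0.011547 ≈ -5.5.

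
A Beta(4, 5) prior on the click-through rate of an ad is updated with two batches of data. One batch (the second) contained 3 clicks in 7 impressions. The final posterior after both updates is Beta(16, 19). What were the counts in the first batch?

9 clicks and 10 non-clicks

Sequential conjugate updates are equivalent to a single update on the pooled data, so total successes = posterior α − prior α and total failures = posterior β − prior β.
Total across both batches: 16−4=12 clicks, 19−5=14 non-clicks.
Subtract the second batch: 12−3=9 clicks and 14−4=10 non-clicks.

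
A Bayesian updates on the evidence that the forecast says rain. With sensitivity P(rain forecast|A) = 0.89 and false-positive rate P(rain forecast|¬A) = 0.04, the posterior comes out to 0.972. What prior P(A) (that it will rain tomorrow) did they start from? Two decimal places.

P(A) = 0.61

In odds form, posterior odds = prior odds × likelihood ratio, so prior odds = posterior odds ÷ LR.
Posterior odds = 0.972/(1−0.972) = 34.7143. LR = 0.89/0.04 = 22.2500.
Prior odds = 34.7143/22.2500 = 1.5602, so P(A) = 1.5602/(1+1.5602) ≈ 0.61.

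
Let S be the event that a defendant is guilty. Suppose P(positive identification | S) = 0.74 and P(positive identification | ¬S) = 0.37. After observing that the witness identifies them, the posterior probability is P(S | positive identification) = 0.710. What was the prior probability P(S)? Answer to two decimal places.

P(S) = 0.55

In odds form, posterior odds = prior odds × likelihood ratio, so prior odds = posterior odds ÷ LR.
Posterior odds = 0.710/(1−0.710) = 2.4483. LR = 0.74/0.37 = 2.0000.
Prior odds = 2.4483/2.0000 = 1.2242, so P(S) = 1.2242/(1+1.2242) ≈ 0.55.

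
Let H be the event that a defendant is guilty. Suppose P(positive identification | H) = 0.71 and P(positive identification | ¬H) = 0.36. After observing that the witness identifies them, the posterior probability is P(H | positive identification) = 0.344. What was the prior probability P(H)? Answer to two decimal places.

In odds form, posterior odds = prior odds × likelihood ratio, so prior odds = posterior odds ÷ LR.
Posterior odds = 0.344/(1−0.344) = 0.5244. LR = 0.71/0.36 = 1.9722.
Prior odds = 0.5244/1.9722 = 0.2659, so P(H) = 0.2659/(1+0.2659) ≈ 0.21.

P(H) = 0.21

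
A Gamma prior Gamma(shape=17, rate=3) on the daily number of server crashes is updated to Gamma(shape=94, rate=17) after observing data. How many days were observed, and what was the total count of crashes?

n = 14 days with total 77 crashes

Gamma–Poisson conjugacy: posterior shape = α + Σxᵢ, posterior rate = β + n.
Matching: Σxᵢ = 94 − 17 = 77 and n = 17 − 3 = 14.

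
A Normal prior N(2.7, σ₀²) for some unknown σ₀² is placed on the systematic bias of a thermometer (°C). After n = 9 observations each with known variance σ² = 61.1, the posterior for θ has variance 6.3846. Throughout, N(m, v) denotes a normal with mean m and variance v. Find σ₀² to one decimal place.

Posterior precision equals prior precision plus data precision: 1/σ_n² = 1/σ₀² + n/σ².
So 1/σ₀² = 1/6.3846 − 9/61.1 = 0.156627 − 0.147300 = 0.009327.
Hence σ₀² = 1/0.009327 ≈ 107.2.

σ₀² = 107.2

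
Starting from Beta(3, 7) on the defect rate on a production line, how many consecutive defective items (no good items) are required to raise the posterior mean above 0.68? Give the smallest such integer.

k = 12

After k defective items and 0 good items the posterior is Beta(3+k, 7), with mean (3+k)/(3+7+k).
Set (3+k)/(10+k) > 0.68 and solve: k > (0.68·10 − 3)/(1 − 0.68) = 11.875.
The smallest integer exceeding 11.875 is 12.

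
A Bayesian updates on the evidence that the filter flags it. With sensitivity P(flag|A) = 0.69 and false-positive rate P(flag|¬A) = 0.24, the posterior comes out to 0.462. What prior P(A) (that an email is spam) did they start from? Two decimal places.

In odds form, posterior odds = prior odds × likelihood ratio, so prior odds = posterior odds ÷ LR.
Posterior odds = 0.462/(1−0.462) = 0.8587. LR = 0.69/0.24 = 2.8750.
Prior odds = 0.8587/2.8750 = 0.2987, so P(A) = 0.2987/(1+0.2987) ≈ 0.23.

P(A) = 0.23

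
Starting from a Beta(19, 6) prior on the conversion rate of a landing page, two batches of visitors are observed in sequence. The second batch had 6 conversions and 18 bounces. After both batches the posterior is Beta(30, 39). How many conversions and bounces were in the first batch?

5 conversions and 15 bounces

Because Beta–binomial updating is additive in the counts, the combined data contributed (α_post−α_prior, β_post−β_prior) successes and failures.
Total across both batches: 30−19=11 conversions, 39−6=33 bounces.
Subtract the second batch: 11−6=5 conversions and 33−18=15 bounces.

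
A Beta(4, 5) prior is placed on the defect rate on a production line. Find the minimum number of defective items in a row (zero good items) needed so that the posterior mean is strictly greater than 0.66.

After k defective items and 0 good items the posterior is Beta(4+k, 5), with mean (4+k)/(4+5+k).
Set (4+k)/(9+k) > 0.66 and solve: k > (0.66·9 − 4)/(1 − 0.66) = 5.706.
The smallest integer exceeding 5.706 is 6.

k = 6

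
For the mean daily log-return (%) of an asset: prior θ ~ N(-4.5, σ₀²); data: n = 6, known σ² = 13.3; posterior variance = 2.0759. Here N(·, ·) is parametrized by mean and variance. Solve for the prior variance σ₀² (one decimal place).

For the Normal–Normal model with known σ², precisions add: τ_n = τ₀ + n/σ².
So 1/σ₀² = 1/2.0759 − 6/13.3 = 0.481719 − 0.451128 = 0.030591.
Hence σ₀² = 1/0.030591 ≈ 32.7.

σ₀² = 32.7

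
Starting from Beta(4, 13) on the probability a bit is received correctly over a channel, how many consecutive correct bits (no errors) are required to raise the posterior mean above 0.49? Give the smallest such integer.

k = 9

After k correct bits and 0 errors the posterior is Beta(4+k, 13), with mean (4+k)/(4+13+k).
Set (4+k)/(17+k) > 0.49 and solve: k > (0.49·17 − 4)/(1 − 0.49) = 8.490.
The smallest integer exceeding 8.490 is 9, and checking k=9: (13)/(26) = 0.5000 > 0.49.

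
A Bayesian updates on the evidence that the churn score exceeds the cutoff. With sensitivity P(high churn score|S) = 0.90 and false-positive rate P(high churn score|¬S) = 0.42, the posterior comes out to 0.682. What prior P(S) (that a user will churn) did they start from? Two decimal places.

Bayes' rule in odds form gives O(S|E) = O(S)·[P(E|S)/P(E|¬S)], hence O(S) = O(S|E)/LR.
Posterior odds = 0.682/(1−0.682) = 2.1447. LR = 0.90/0.42 = 2.1429.
Prior odds = 2.1447/2.1429 = 1.0008, so P(S) = 1.0008/(1+1.0008) ≈ 0.50.

P(S) = 0.50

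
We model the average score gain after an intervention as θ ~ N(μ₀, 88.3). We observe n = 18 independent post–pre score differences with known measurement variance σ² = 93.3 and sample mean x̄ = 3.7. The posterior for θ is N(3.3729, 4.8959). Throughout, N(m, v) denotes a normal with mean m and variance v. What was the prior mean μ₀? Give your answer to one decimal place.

With known observation variance, the Normal–Normal posterior has precision τ_n = τ₀ + n/σ² and mean μ_n = (τ₀μ₀ + (n/σ²)x̄)/τ_n.
Here τ₀ = 1/88.3 = 0.011325 and τ_data = 18/93.3 = 0.192926, so τ_n = 0.204251.
Rearranging for μ₀: μ₀ = (μ_n·τ_n − τ_data·x̄)/τ₀ = (3.3729·0.204251 − 0.192926·3.7) / 0.011325 = -0.024908/0.011325 ≈ -2.2.

μ₀ = -2.2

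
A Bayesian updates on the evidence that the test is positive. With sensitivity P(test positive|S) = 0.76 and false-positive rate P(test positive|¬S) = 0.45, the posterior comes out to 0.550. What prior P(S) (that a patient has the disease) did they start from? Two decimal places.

P(S) = 0.42

Bayes' rule in odds form gives O(S|E) = O(S)·[P(E|S)/P(E|¬S)], hence O(S) = O(S|E)/LR.
Posterior odds = 0.550/(1−0.550) = 1.2222. LR = 0.76/0.45 = 1.6889.
Prior odds = 1.2222/1.6889 = 0.7237, so P(S) = 0.7237/(1+0.7237) ≈ 0.42.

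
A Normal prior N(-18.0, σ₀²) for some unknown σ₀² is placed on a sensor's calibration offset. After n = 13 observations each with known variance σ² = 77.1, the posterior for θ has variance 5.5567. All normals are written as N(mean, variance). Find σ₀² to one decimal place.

For the Normal–Normal model with known σ², precisions add: τ_n = τ₀ + n/σ².
So 1/σ₀² = 1/5.5567 − 13/77.1 = 0.179963 − 0.168612 = 0.011351.
Hence σ₀² = 1/0.011351 ≈ 88.1.

σ₀² = 88.1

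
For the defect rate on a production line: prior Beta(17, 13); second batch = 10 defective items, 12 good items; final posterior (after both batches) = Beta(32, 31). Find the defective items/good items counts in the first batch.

5 defective items and 6 good items

Because Beta–binomial updating is additive in the counts, the combined data contributed (α_post−α_prior, β_post−β_prior) successes and failures.
Total across both batches: 32−17=15 defective items, 31−13=18 good items.
Subtract the second batch: 15−10=5 defective items and 18−12=6 good items.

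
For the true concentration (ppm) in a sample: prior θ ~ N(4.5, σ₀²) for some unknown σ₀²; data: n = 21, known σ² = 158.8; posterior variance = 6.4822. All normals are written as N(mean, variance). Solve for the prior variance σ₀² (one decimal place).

σ₀² = 45.4

For the Normal–Normal model with known σ², precisions add: τ_n = τ₀ + n/σ².
So 1/σ₀² = 1/6.4822 − 21/158.8 = 0.154269 − 0.132242 = 0.022027.
Hence σ₀² = 1/0.022027 ≈ 45.4.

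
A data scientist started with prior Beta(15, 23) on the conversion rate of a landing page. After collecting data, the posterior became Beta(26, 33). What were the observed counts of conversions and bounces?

A Beta(α, β) prior with s successes and f failures in binomial data gives a Beta(α+s, β+f) posterior.
So s = 26 − 15 = 11 and f = 33 − 23 = 10.

11 conversions and 10 bounces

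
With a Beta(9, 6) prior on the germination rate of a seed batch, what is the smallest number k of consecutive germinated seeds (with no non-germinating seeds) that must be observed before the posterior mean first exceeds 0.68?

After k germinated seeds and 0 non-germinating seeds the posterior is Beta(9+k, 6), with mean (9+k)/(9+6+k).
Set (9+k)/(15+k) > 0.68 and solve: k > (0.68·15 − 9)/(1 − 0.68) = 3.750.
The smallest integer exceeding 3.750 is 4.

k = 4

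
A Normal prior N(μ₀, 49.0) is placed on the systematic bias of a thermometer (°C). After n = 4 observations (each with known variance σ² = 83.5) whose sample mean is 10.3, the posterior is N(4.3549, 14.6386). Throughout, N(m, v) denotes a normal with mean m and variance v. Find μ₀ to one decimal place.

The posterior mean is a precision-weighted average: μ_n = (τ₀μ₀ + τ_data·x̄)/(τ₀+τ_data), with τ₀=1/σ₀² and τ_data=n/σ².
Here τ₀ = 1/49.0 = 0.020408 and τ_data = 4/83.5 = 0.047904, so τ_n = 0.068312.
Rearranging for μ₀: μ₀ = (μ_n·τ_n − τ_data·x̄)/τ₀ = (4.3549·0.068312 − 0.047904·10.3) / 0.020408 = -0.195919/0.020408 ≈ -9.6.

μ₀ = -9.6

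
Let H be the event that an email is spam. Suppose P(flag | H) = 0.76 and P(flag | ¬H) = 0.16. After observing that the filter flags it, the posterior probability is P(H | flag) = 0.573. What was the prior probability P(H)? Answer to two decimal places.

In odds form, posterior odds = prior odds × likelihood ratio, so prior odds = posterior odds ÷ LR.
Posterior odds = 0.573/(1−0.573) = 1.3419. LR = 0.76/0.16 = 4.7500.
Prior odds = 1.3419/4.7500 = 0.2825, so P(H) = 0.2825/(1+0.2825) ≈ 0.22.

P(H) = 0.22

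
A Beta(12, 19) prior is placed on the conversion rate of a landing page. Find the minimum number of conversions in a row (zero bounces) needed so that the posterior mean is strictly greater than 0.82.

After k conversions and 0 bounces the posterior is Beta(12+k, 19), with mean (12+k)/(12+19+k).
Set (12+k)/(31+k) > 0.82 and solve: k > (0.82·31 − 12)/(1 − 0.82) = 74.556.
The smallest integer exceeding 74.556 is 75.

k = 75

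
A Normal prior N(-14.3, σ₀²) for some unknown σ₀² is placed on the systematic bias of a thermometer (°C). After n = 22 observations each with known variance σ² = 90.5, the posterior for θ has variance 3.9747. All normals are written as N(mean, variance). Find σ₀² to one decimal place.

σ₀² = 117.7

Posterior precision equals prior precision plus data precision: 1/σ_n² = 1/σ₀² + n/σ².
So 1/σ₀² = 1/3.9747 − 22/90.5 = 0.251591 − 0.243094 = 0.008497.
Hence σ₀² = 1/0.008497 ≈ 117.7.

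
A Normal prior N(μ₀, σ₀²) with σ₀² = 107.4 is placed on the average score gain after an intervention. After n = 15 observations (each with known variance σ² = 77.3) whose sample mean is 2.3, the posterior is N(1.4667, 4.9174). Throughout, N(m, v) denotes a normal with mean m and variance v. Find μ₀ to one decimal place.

μ₀ = -15.9

The posterior mean is a precision-weighted average: μ_n = (τ₀μ₀ + τ_data·x̄)/(τ₀+τ_data), with τ₀=1/σ₀² and τ_data=n/σ².
Here τ₀ = 1/107.4 = 0.009311 and τ_data = 15/77.3 = 0.194049, so τ_n = 0.203360.
Rearranging for μ₀: μ₀ = (μ_n·τ_n − τ_data·x̄)/τ₀ = (1.4667·0.203360 − 0.194049·2.3) / 0.009311 = -0.148045/0.009311 ≈ -15.9.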